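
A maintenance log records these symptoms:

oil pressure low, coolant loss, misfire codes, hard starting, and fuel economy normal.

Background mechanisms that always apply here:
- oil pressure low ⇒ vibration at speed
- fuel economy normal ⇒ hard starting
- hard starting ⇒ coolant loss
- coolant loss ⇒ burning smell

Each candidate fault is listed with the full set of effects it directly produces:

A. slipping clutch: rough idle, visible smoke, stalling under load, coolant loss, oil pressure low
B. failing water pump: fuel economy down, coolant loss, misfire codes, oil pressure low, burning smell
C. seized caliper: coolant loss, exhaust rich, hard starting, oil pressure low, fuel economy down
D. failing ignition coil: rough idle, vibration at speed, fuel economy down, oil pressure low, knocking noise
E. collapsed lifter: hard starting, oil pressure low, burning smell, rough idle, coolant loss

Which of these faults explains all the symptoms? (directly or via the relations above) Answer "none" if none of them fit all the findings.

none

Checking each candidate against the observations:
(A) slipping clutch — oil pressure low match; coolant loss match; misfire codes miss; hard starting miss; fuel economy normal miss
(B) failing water pump — fails on hard starting, fuel economy normal (predicts fuel economy down, not fuel economy normal)
(C) seized caliper — oil pressure low match; coolant loss match; misfire codes miss; hard starting match; fuel economy normal miss
(D) failing ignition coil — fails on coolant loss, misfire codes, hard starting, fuel economy normal (predicts fuel economy down, not fuel economy normal)
(E) collapsed lifter — oil pressure low match; coolant loss match; misfire codes miss; hard starting match; fuel economy normal miss
No candidate is consistent with all observations.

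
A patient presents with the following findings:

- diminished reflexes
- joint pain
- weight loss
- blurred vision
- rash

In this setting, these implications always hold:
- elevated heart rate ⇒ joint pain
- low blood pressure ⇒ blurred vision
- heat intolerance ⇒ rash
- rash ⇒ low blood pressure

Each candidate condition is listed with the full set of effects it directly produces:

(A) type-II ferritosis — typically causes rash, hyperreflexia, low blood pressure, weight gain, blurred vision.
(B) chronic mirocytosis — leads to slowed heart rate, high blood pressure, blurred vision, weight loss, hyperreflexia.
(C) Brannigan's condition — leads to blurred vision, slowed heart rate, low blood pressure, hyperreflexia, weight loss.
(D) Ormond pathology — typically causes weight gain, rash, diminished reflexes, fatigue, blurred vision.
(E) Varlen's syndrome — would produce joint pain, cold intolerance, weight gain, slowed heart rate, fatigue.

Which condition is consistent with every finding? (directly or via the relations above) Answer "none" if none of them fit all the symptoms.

none

Per-candidate check:
(A) type-II ferritosis — diminished reflexes -; joint pain -; weight loss -; blurred vision +; rash +
(B) chronic mirocytosis — diminished reflexes -; joint pain -; weight loss +; blurred vision +; rash -
(C) Brannigan's condition — diminished reflexes -; joint pain -; weight loss +; blurred vision +; rash -
(D) Ormond pathology — fails on joint pain, weight loss (predicts weight gain, not weight loss)
(E) Varlen's syndrome — fails on diminished reflexes, weight loss, blurred vision, rash (predicts weight gain, not weight loss)
Every candidate fails on at least one observation.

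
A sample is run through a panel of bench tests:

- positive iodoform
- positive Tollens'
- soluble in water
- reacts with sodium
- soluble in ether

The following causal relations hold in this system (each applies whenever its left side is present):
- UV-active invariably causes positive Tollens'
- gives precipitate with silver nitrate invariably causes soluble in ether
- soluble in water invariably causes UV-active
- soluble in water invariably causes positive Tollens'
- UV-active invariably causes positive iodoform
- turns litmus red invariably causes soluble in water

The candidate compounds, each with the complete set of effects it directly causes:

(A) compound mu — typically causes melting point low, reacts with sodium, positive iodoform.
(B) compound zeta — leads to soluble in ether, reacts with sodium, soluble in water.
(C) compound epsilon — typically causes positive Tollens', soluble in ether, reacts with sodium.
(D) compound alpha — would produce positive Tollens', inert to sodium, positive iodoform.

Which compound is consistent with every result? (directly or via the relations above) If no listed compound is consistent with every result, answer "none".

B

Testing each hypothesis:
(A) compound mu — positive iodoform match; positive Tollens' miss; soluble in water miss; reacts with sodium match; soluble in ether miss
(B) compound zeta — positive iodoform match (through soluble in water → UV-active → positive iodoform); positive Tollens' match (through soluble in water → positive Tollens'); soluble in water match; reacts with sodium match; soluble in ether match
(C) compound epsilon — positive iodoform miss; positive Tollens' match; soluble in water miss; reacts with sodium match; soluble in ether match
(D) compound alpha — positive iodoform match; positive Tollens' match; soluble in water miss; reacts with sodium miss; soluble in ether miss
Only (B) is consistent with every observation.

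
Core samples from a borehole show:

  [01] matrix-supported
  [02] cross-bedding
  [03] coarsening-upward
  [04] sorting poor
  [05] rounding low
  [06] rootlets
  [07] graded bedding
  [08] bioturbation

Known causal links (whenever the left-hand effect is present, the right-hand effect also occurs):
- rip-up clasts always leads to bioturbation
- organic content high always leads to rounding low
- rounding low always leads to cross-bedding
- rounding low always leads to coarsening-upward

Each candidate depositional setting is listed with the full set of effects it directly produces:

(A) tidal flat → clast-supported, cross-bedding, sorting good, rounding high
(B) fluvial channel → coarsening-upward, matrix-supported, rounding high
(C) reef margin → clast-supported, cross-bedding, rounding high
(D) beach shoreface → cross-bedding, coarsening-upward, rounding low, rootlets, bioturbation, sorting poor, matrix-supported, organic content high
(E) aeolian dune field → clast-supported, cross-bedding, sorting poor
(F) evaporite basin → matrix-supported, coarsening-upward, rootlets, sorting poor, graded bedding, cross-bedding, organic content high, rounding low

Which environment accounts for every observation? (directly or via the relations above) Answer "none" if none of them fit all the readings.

none

Testing each hypothesis:
(A) tidal flat — fails on matrix-supported, coarsening-upward, sorting poor, rounding low, rootlets, graded bedding, bioturbation (predicts clast-supported, not matrix-supported; predicts sorting good, not sorting poor; predicts rounding high, not rounding low)
(B) fluvial channel — fails on cross-bedding, sorting poor, rounding low, rootlets, graded bedding, bioturbation (predicts rounding high, not rounding low)
(C) reef margin — matrix-supported -; cross-bedding +; coarsening-upward -; sorting poor -; rounding low -; rootlets -; graded bedding -; bioturbation -
(D) beach shoreface — matrix-supported +; cross-bedding +; coarsening-upward +; sorting poor +; rounding low +; rootlets +; graded bedding -; bioturbation +
(E) aeolian dune field — fails on matrix-supported, coarsening-upward, rounding low, rootlets, graded bedding, bioturbation (predicts clast-supported, not matrix-supported)
(F) evaporite basin — matrix-supported +; cross-bedding +; coarsening-upward +; sorting poor +; rounding low +; rootlets +; graded bedding +; bioturbation -
Every candidate fails on at least one observation.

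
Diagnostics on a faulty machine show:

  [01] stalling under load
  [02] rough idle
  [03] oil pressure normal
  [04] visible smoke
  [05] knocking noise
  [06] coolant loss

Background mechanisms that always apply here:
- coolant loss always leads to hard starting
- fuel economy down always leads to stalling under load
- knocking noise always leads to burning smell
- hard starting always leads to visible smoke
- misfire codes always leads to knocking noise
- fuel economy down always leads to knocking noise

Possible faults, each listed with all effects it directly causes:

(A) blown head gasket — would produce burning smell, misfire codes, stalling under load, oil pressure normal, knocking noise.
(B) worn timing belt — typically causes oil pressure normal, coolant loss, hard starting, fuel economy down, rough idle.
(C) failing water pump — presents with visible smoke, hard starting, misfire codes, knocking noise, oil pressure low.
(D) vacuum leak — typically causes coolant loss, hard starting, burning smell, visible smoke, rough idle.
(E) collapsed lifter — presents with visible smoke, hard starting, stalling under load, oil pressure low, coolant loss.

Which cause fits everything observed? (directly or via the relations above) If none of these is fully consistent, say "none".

B

For each candidate, compare predicted effects to what was observed:
(A) blown head gasket — stalling under load +; rough idle -; oil pressure normal +; visible smoke -; knocking noise +; coolant loss -
(B) worn timing belt — accounts for every observation (stalling under load via fuel economy down → stalling under load)
(C) failing water pump — stalling under load -; rough idle -; oil pressure normal -; visible smoke +; knocking noise +; coolant loss -
(D) vacuum leak — does not account for stalling under load, oil pressure normal, knocking noise
(E) collapsed lifter — stalling under load +; rough idle -; oil pressure normal -; visible smoke +; knocking noise -; coolant loss +
Only (B) is consistent with every observation.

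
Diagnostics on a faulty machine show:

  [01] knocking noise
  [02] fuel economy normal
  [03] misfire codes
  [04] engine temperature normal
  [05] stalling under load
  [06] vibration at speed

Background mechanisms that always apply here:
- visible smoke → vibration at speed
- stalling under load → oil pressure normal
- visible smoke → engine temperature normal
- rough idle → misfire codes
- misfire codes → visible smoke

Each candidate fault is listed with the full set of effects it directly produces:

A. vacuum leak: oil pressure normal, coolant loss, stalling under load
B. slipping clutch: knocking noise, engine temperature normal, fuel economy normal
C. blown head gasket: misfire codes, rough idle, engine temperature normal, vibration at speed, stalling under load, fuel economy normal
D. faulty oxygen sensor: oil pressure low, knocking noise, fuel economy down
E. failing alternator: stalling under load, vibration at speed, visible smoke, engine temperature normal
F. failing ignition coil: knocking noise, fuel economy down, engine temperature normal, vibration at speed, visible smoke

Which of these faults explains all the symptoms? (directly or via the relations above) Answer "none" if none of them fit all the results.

Testing each hypothesis:
(A) vacuum leak — does not account for knocking noise, fuel economy normal, misfire codes, engine temperature normal, vibration at speed
(B) slipping clutch — knocking noise +; fuel economy normal +; misfire codes -; engine temperature normal +; stalling under load -; vibration at speed -
(C) blown head gasket — knocking noise -; fuel economy normal +; misfire codes +; engine temperature normal +; stalling under load +; vibration at speed +
(D) faulty oxygen sensor — knocking noise +; fuel economy normal -; misfire codes -; engine temperature normal -; stalling under load -; vibration at speed -
(E) failing alternator — does not account for knocking noise, fuel economy normal, misfire codes
(F) failing ignition coil — knocking noise +; fuel economy normal -; misfire codes -; engine temperature normal +; stalling under load -; vibration at speed +
Every candidate fails on at least one observation.

none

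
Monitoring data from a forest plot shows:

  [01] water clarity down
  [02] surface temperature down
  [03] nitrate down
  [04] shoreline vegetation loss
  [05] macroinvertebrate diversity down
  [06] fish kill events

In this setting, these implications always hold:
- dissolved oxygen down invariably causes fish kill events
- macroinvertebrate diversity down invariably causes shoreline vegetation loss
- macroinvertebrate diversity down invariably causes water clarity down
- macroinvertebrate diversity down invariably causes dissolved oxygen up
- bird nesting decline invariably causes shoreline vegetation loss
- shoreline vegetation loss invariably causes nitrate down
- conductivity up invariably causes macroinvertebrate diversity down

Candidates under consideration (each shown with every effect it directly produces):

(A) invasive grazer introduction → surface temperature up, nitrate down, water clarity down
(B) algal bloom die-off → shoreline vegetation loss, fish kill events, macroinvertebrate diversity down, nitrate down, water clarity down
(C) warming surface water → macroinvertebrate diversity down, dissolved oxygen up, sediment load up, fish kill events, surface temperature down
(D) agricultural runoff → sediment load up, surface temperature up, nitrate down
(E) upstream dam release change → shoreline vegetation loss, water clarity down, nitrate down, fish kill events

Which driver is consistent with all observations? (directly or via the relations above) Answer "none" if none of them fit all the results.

C

Checking each candidate against the observations:
(A) invasive grazer introduction — water clarity down +; surface temperature down -; nitrate down +; shoreline vegetation loss -; macroinvertebrate diversity down -; fish kill events -
(B) algal bloom die-off — water clarity down +; surface temperature down -; nitrate down +; shoreline vegetation loss +; macroinvertebrate diversity down +; fish kill events +
(C) warming surface water — water clarity down + (via macroinvertebrate diversity down → water clarity down); surface temperature down +; nitrate down + (via macroinvertebrate diversity down → shoreline vegetation loss → nitrate down); shoreline vegetation loss + (via macroinvertebrate diversity down → shoreline vegetation loss); macroinvertebrate diversity down +; fish kill events +
(D) agricultural runoff — fails on water clarity down, surface temperature down, shoreline vegetation loss, macroinvertebrate diversity down, fish kill events (predicts surface temperature up, not surface temperature down)
(E) upstream dam release change — water clarity down +; surface temperature down -; nitrate down +; shoreline vegetation loss +; macroinvertebrate diversity down -; fish kill events +
(C) is the only candidate with no mismatches.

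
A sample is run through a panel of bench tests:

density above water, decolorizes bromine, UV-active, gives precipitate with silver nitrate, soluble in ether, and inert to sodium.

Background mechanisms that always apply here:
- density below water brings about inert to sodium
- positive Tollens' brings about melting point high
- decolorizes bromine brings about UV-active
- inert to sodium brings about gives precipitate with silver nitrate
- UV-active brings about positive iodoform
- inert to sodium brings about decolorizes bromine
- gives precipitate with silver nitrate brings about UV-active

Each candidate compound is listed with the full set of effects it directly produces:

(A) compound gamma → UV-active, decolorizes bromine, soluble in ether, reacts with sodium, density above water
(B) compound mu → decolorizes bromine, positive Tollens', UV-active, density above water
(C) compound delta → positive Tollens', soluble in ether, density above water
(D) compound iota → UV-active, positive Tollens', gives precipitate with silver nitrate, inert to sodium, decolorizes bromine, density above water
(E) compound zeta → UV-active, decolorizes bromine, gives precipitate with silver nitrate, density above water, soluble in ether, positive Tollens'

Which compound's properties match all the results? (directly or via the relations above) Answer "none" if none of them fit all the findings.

Testing each hypothesis:
(A) compound gamma — fails on gives precipitate with silver nitrate, inert to sodium (predicts reacts with sodium, not inert to sodium)
(B) compound mu — density above water match; decolorizes bromine match; UV-active match; gives precipitate with silver nitrate miss; soluble in ether miss; inert to sodium miss
(C) compound delta — density above water match; decolorizes bromine miss; UV-active miss; gives precipitate with silver nitrate miss; soluble in ether match; inert to sodium miss
(D) compound iota — density above water match; decolorizes bromine match; UV-active match; gives precipitate with silver nitrate match; soluble in ether miss; inert to sodium match
(E) compound zeta — density above water match; decolorizes bromine match; UV-active match; gives precipitate with silver nitrate match; soluble in ether match; inert to sodium miss
No candidate is consistent with all observations.

none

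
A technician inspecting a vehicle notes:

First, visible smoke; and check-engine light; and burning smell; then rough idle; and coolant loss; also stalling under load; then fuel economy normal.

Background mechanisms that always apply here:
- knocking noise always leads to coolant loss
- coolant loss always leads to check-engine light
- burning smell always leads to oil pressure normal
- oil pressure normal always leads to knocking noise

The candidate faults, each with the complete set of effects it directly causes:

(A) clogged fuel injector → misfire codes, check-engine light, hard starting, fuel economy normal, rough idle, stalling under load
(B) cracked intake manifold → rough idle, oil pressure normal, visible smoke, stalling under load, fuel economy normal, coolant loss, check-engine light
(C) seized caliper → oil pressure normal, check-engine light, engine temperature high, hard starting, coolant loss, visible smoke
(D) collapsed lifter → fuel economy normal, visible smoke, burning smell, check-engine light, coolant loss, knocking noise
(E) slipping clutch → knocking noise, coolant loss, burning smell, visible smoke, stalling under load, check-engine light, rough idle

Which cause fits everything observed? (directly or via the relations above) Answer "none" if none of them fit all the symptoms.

Checking each candidate against the observations:
(A) clogged fuel injector — does not account for visible smoke, burning smell, coolant loss
(B) cracked intake manifold — visible smoke ✓; check-engine light ✓; burning smell ✗; rough idle ✓; coolant loss ✓; stalling under load ✓; fuel economy normal ✓
(C) seized caliper — visible smoke ✓; check-engine light ✓; burning smell ✗; rough idle ✗; coolant loss ✓; stalling under load ✗; fuel economy normal ✗
(D) collapsed lifter — does not account for rough idle, stalling under load
(E) slipping clutch — does not account for fuel economy normal
No candidate is consistent with all observations.

none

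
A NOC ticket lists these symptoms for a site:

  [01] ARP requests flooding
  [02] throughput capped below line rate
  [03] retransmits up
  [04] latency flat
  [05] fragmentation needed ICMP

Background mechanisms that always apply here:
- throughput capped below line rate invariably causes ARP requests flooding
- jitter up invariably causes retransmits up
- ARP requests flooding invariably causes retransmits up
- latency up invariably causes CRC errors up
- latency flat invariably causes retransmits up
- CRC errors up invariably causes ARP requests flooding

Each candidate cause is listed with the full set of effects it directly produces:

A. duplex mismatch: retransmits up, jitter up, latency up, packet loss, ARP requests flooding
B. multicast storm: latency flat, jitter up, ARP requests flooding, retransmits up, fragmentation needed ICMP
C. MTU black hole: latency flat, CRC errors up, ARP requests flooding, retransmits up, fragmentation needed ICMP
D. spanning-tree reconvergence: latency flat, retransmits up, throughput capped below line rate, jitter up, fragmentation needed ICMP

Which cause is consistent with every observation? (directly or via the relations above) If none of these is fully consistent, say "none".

Per-candidate check:
(A) duplex mismatch — ARP requests flooding match; throughput capped below line rate miss; retransmits up match; latency flat miss; fragmentation needed ICMP miss
(B) multicast storm — does not account for throughput capped below line rate
(C) MTU black hole — ARP requests flooding match; throughput capped below line rate miss; retransmits up match; latency flat match; fragmentation needed ICMP match
(D) spanning-tree reconvergence — accounts for every observation (ARP requests flooding by throughput capped below line rate → ARP requests flooding)
(D) alone accounts for all the evidence.

D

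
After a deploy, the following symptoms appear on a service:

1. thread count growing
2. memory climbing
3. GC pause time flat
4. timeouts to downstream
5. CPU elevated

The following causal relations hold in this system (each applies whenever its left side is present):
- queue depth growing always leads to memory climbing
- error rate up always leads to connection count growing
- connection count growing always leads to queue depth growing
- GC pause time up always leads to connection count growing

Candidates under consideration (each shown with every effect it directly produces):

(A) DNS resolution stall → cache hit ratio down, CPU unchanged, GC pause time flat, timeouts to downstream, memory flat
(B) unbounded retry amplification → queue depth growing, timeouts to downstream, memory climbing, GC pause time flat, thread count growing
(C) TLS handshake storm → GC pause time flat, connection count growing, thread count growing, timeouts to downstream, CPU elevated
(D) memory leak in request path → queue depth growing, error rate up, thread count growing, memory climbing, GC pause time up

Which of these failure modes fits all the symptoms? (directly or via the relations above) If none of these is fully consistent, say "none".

C

Per-candidate check:
(A) DNS resolution stall — fails on thread count growing, memory climbing, CPU elevated (predicts memory flat, not memory climbing; predicts CPU unchanged, not CPU elevated)
(B) unbounded retry amplification — does not account for CPU elevated
(C) TLS handshake storm — thread count growing ✓; memory climbing ✓ (via connection count growing → queue depth growing → memory climbing); GC pause time flat ✓; timeouts to downstream ✓; CPU elevated ✓
(D) memory leak in request path — thread count growing ✓; memory climbing ✓; GC pause time flat ✗; timeouts to downstream ✗; CPU elevated ✗
(C) is the only candidate with no mismatches.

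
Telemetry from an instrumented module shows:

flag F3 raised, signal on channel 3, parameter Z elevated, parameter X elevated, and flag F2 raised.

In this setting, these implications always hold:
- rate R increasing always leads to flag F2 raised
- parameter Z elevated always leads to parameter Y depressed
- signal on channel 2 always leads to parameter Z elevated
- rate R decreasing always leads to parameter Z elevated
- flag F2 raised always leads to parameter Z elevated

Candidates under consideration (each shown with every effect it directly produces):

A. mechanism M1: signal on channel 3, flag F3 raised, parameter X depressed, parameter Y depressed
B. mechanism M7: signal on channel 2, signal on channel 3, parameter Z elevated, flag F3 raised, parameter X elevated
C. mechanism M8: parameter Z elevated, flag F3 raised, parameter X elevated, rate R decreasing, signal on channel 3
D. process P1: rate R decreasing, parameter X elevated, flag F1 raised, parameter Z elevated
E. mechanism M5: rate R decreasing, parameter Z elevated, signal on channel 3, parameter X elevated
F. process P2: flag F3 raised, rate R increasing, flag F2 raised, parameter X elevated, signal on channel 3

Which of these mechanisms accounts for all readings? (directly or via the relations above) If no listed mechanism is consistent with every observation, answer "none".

F

Testing each hypothesis:
(A) mechanism M1 — fails on parameter Z elevated, parameter X elevated, flag F2 raised (predicts parameter X depressed, not parameter X elevated)
(B) mechanism M7 — flag F3 raised match; signal on channel 3 match; parameter Z elevated match; parameter X elevated match; flag F2 raised miss
(C) mechanism M8 — flag F3 raised match; signal on channel 3 match; parameter Z elevated match; parameter X elevated match; flag F2 raised miss
(D) process P1 — does not account for flag F3 raised, signal on channel 3, flag F2 raised
(E) mechanism M5 — flag F3 raised miss; signal on channel 3 match; parameter Z elevated match; parameter X elevated match; flag F2 raised miss
(F) process P2 — accounts for every observation (parameter Z elevated via flag F2 raised → parameter Z elevated)
(F) alone accounts for all the evidence.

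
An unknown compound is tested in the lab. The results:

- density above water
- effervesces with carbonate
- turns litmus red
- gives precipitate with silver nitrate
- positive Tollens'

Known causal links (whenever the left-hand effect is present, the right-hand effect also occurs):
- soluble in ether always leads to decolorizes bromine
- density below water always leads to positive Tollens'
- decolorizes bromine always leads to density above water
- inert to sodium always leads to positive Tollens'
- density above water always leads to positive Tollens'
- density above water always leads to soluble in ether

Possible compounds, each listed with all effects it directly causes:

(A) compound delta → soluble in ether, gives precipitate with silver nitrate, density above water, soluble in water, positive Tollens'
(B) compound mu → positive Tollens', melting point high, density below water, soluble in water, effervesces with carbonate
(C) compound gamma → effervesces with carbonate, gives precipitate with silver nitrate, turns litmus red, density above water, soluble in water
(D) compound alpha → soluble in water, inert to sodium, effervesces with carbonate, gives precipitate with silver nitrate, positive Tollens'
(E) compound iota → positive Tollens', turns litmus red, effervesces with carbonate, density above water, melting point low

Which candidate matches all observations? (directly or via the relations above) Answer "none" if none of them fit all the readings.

C

Per-candidate check:
(A) compound delta — does not account for effervesces with carbonate, turns litmus red
(B) compound mu — fails on density above water, turns litmus red, gives precipitate with silver nitrate (predicts density below water, not density above water)
(C) compound gamma — density above water ✓; effervesces with carbonate ✓; turns litmus red ✓; gives precipitate with silver nitrate ✓; positive Tollens' ✓ (by density above water → positive Tollens')
(D) compound alpha — density above water ✗; effervesces with carbonate ✓; turns litmus red ✗; gives precipitate with silver nitrate ✓; positive Tollens' ✓
(E) compound iota — does not account for gives precipitate with silver nitrate
(C) alone accounts for all the evidence.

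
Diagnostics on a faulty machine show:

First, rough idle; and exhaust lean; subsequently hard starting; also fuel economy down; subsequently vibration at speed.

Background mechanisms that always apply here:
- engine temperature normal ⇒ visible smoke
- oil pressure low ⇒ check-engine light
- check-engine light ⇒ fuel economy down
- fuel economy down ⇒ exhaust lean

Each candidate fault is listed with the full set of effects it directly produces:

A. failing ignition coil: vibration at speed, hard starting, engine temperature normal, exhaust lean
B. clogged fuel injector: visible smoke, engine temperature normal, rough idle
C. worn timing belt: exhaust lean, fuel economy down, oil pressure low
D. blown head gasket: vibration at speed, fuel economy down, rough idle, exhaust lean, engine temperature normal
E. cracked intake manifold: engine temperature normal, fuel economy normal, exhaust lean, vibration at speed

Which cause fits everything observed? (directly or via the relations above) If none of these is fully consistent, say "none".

none

For each candidate, compare predicted effects to what was observed:
(A) failing ignition coil — does not account for rough idle, fuel economy down
(B) clogged fuel injector — does not account for exhaust lean, hard starting, fuel economy down, vibration at speed
(C) worn timing belt — does not account for rough idle, hard starting, vibration at speed
(D) blown head gasket — rough idle yes; exhaust lean yes; hard starting NO; fuel economy down yes; vibration at speed yes
(E) cracked intake manifold — rough idle NO; exhaust lean yes; hard starting NO; fuel economy down NO; vibration at speed yes
Every candidate fails on at least one observation.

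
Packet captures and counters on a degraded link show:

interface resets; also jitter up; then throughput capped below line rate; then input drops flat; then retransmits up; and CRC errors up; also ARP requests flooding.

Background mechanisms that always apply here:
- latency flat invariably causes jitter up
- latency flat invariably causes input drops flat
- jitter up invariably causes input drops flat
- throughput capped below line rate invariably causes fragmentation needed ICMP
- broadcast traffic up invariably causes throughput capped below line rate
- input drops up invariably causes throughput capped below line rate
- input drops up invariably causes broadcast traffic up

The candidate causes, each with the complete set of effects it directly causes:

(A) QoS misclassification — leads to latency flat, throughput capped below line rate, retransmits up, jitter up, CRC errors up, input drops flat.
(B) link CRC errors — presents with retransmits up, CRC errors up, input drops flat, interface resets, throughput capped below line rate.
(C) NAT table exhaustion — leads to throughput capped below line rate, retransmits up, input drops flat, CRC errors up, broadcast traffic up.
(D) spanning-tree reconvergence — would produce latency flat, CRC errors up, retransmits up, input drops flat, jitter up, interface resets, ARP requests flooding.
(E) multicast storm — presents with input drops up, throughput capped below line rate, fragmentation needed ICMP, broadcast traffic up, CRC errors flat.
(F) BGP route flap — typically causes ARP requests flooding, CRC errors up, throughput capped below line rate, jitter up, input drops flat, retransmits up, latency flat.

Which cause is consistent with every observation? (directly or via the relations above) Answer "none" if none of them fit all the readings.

none

For each candidate, compare predicted effects to what was observed:
(A) QoS misclassification — interface resets -; jitter up +; throughput capped below line rate +; input drops flat +; retransmits up +; CRC errors up +; ARP requests flooding -
(B) link CRC errors — does not account for jitter up, ARP requests flooding
(C) NAT table exhaustion — does not account for interface resets, jitter up, ARP requests flooding
(D) spanning-tree reconvergence — does not account for throughput capped below line rate
(E) multicast storm — fails on interface resets, jitter up, input drops flat, retransmits up, CRC errors up, ARP requests flooding (predicts input drops up, not input drops flat; predicts CRC errors flat, not CRC errors up)
(F) BGP route flap — interface resets -; jitter up +; throughput capped below line rate +; input drops flat +; retransmits up +; CRC errors up +; ARP requests flooding +
None of the listed candidates fits everything.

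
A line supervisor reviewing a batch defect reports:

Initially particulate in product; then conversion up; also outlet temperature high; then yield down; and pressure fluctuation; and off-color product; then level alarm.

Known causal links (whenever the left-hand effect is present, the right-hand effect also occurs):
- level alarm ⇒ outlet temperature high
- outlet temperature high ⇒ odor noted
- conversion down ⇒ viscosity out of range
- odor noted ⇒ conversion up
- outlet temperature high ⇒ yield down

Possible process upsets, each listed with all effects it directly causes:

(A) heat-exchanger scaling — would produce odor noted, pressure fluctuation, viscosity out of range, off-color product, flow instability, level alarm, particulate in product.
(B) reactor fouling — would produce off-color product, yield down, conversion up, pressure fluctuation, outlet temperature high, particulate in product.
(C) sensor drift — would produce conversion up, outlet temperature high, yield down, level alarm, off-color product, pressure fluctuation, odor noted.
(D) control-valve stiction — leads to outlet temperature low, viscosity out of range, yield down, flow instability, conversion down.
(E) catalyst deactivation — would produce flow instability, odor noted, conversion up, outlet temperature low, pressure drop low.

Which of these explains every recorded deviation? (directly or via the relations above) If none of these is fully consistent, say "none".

A

Testing each hypothesis:
(A) heat-exchanger scaling — accounts for every observation (conversion up via odor noted → conversion up)
(B) reactor fouling — does not account for level alarm
(C) sensor drift — particulate in product -; conversion up +; outlet temperature high +; yield down +; pressure fluctuation +; off-color product +; level alarm +
(D) control-valve stiction — particulate in product -; conversion up -; outlet temperature high -; yield down +; pressure fluctuation -; off-color product -; level alarm -
(E) catalyst deactivation — fails on particulate in product, outlet temperature high, yield down, pressure fluctuation, off-color product, level alarm (predicts outlet temperature low, not outlet temperature high)
(A) is the only candidate with no mismatches.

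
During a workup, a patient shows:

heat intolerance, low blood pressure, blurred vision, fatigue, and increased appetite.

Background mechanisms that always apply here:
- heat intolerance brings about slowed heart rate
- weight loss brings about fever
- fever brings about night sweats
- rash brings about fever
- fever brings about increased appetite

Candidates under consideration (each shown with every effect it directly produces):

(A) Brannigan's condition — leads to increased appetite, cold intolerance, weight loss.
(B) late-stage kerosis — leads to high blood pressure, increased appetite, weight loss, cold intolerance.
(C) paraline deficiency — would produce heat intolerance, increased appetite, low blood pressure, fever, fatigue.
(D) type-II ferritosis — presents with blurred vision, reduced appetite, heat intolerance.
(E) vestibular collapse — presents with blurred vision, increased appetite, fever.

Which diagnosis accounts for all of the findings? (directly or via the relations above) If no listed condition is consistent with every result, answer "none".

Checking each candidate against the observations:
(A) Brannigan's condition — heat intolerance miss; low blood pressure miss; blurred vision miss; fatigue miss; increased appetite match
(B) late-stage kerosis — heat intolerance miss; low blood pressure miss; blurred vision miss; fatigue miss; increased appetite match
(C) paraline deficiency — does not account for blurred vision
(D) type-II ferritosis — fails on low blood pressure, fatigue, increased appetite (predicts reduced appetite, not increased appetite)
(E) vestibular collapse — heat intolerance miss; low blood pressure miss; blurred vision match; fatigue miss; increased appetite match
None of the listed candidates fits everything.

none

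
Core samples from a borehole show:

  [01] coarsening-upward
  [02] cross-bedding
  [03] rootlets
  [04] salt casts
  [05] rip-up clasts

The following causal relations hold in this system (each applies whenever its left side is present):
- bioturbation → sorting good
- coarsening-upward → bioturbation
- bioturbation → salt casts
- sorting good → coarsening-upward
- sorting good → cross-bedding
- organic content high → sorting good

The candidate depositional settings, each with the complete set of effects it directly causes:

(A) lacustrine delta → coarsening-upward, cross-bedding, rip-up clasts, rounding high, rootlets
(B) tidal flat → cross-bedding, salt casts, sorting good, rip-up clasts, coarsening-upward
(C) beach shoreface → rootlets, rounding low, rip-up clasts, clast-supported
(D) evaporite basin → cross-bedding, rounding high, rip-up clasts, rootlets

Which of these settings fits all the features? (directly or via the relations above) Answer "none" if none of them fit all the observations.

A

Testing each hypothesis:
(A) lacustrine delta — accounts for every observation (salt casts by coarsening-upward → bioturbation → salt casts)
(B) tidal flat — does not account for rootlets
(C) beach shoreface — does not account for coarsening-upward, cross-bedding, salt casts
(D) evaporite basin — does not account for coarsening-upward, salt casts
Only (A) is consistent with every observation.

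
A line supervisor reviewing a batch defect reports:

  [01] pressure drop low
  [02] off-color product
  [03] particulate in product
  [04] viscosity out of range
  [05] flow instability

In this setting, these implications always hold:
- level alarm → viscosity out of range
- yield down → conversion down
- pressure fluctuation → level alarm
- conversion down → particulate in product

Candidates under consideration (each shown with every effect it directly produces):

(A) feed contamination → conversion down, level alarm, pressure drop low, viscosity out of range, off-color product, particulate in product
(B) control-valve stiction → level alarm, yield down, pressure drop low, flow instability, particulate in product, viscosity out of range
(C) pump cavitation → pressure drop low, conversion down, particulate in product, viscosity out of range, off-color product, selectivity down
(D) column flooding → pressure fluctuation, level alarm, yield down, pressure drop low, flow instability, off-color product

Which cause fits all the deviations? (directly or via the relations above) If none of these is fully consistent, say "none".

D

For each candidate, compare predicted effects to what was observed:
(A) feed contamination — pressure drop low yes; off-color product yes; particulate in product yes; viscosity out of range yes; flow instability NO
(B) control-valve stiction — does not account for off-color product
(C) pump cavitation — does not account for flow instability
(D) column flooding — pressure drop low yes; off-color product yes; particulate in product yes (by yield down → conversion down → particulate in product); viscosity out of range yes (by level alarm → viscosity out of range); flow instability yes
(D) is the only candidate with no mismatches.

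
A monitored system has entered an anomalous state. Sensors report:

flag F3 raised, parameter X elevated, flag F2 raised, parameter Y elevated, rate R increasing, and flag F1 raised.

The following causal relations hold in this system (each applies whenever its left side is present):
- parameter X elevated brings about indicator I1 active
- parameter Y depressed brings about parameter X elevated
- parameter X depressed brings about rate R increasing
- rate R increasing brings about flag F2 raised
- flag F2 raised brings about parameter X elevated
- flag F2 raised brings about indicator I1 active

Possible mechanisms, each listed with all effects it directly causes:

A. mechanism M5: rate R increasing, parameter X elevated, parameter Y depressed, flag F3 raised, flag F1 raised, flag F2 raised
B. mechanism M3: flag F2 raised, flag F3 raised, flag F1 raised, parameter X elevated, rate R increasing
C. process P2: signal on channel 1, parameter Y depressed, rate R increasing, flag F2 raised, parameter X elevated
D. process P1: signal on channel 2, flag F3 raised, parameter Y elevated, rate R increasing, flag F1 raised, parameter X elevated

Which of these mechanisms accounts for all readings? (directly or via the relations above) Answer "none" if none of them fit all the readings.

For each candidate, compare predicted effects to what was observed:
(A) mechanism M5 — fails on parameter Y elevated (predicts parameter Y depressed, not parameter Y elevated)
(B) mechanism M3 — flag F3 raised yes; parameter X elevated yes; flag F2 raised yes; parameter Y elevated NO; rate R increasing yes; flag F1 raised yes
(C) process P2 — fails on flag F3 raised, parameter Y elevated, flag F1 raised (predicts parameter Y depressed, not parameter Y elevated)
(D) process P1 — accounts for every observation (flag F2 raised by rate R increasing → flag F2 raised)
(D) alone accounts for all the evidence.

D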